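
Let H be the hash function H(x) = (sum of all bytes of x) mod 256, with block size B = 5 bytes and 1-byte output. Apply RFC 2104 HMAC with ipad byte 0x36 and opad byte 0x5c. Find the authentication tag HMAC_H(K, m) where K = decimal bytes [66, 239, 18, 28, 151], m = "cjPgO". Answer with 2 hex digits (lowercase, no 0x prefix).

Key decimal bytes [66, 239, 18, 28, 151] = 42 ef 12 1c 97 is exactly B = 5 bytes: K' = 42 ef 12 1c 97.
K' ⊕ ipad = 74 d9 24 2a a1.  K' ⊕ opad = 1e b3 4e 40 cb.
Inner input = (K'⊕ipad) ∥ m = 74 d9 24 2a a1 ∥ 63 6a 50 67 4f.
Inner hash: sum = 116+217+36+42+161+99+106+80+103+79 = 1039; mod 256 = 15 → 0f.
Outer input = (K'⊕opad) ∥ inner = 1e b3 4e 40 cb ∥ 0f.
Outer hash (tag): sum = 30+179+78+64+203+15 = 569; mod 256 = 57 → 39.

39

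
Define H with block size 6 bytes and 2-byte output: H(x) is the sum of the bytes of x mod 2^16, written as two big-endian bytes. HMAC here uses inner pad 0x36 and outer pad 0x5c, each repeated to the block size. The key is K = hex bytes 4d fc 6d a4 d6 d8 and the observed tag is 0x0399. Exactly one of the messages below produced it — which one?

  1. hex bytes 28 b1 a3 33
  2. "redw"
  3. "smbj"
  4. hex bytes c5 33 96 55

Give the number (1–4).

Key hex bytes 4d fc 6d a4 d6 d8 is exactly B = 6 bytes: K' = 4d fc 6d a4 d6 d8.
K' ⊕ ipad = 7b ca 5b 92 e0 ee; K' ⊕ opad = 11 a0 31 f8 8a 84.
m1: inner = H(7b ca 5b 92 e0 ee 28 b1 a3 33) = 05 af; tag = H(11 a0 31 f8 8a 84 05 af) = 039c
m2: inner = H(7b ca 5b 92 e0 ee 72 65 64 77) = 05 b2; tag = H(11 a0 31 f8 8a 84 05 b2) = 039f
m3: inner = H(7b ca 5b 92 e0 ee 73 6d 62 6a) = 05 ac; tag = H(11 a0 31 f8 8a 84 05 ac) = 0399 ← matches
m4: inner = H(7b ca 5b 92 e0 ee c5 33 96 55) = 05 e3; tag = H(11 a0 31 f8 8a 84 05 e3) = 03d0

3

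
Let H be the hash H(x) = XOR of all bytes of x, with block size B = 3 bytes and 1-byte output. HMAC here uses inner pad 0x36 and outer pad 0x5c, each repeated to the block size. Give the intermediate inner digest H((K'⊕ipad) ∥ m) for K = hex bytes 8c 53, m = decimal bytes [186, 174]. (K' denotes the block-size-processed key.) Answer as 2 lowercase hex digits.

Key hex bytes 8c 53 is 2 bytes ≤ B = 3; zero-pad to 3 bytes: K' = 8c 53 00.
K' ⊕ ipad = ba 65 36.
Inner input = ba 65 36 ∥ ba ae.
Inner hash: XOR ba⊕65⊕36⊕ba⊕ae = fd.

fd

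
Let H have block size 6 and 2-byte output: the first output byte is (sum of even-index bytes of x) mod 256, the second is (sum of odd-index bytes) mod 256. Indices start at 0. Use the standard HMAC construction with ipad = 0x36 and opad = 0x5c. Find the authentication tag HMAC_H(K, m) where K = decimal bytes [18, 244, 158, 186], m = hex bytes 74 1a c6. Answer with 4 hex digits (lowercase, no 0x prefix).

Key decimal bytes [18, 244, 158, 186] = 12 f4 9e ba is 4 bytes ≤ B = 6; zero-pad to 6 bytes: K' = 12 f4 9e ba 00 00.
K' ⊕ ipad = 24 c2 a8 8c 36 36.  K' ⊕ opad = 4e a8 c2 e6 5c 5c.
Inner input = (K'⊕ipad) ∥ m = 24 c2 a8 8c 36 36 ∥ 74 1a c6.
Inner hash: even-index sum = 572 mod 256 = 60; odd-index sum = 414 mod 256 = 158 → 3c 9e.
Outer input = (K'⊕opad) ∥ inner = 4e a8 c2 e6 5c 5c ∥ 3c 9e.
Outer hash (tag): even-index sum = 424 mod 256 = 168; odd-index sum = 648 mod 256 = 136 → a8 88.

a888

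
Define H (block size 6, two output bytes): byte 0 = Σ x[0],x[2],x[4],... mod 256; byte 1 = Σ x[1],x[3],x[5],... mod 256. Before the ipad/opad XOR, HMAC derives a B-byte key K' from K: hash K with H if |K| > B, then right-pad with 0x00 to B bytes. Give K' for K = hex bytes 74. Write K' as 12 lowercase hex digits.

740000000000

Key hex bytes 74 is 1 byte ≤ B = 6; zero-pad to 6 bytes: K' = 74 00 00 00 00 00.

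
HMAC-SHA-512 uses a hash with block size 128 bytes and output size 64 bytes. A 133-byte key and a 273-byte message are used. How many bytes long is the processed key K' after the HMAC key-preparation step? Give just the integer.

128

Key is 133 > 128 bytes, so it is hashed to 64 bytes then zero-padded to 128: |K'| = 128.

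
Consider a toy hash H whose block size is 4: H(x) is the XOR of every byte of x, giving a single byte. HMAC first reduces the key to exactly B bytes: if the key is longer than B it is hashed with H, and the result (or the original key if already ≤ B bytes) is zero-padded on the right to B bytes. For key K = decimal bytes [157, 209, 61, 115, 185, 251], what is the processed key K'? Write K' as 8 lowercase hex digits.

|K| = 6 > B = 4, so first hash the key.
H(K): XOR 9d⊕d1⊕3d⊕73⊕b9⊕fb = 40.
Zero-pad H(K) = 40 to 4 bytes: K' = 40 00 00 00.

40000000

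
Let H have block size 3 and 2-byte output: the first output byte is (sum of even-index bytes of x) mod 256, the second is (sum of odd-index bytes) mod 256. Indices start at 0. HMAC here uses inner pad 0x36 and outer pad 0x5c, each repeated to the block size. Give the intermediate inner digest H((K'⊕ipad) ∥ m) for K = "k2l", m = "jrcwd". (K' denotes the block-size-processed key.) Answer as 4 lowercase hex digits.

Key "k2l" = 6b 32 6c is exactly B = 3 bytes: K' = 6b 32 6c.
K' ⊕ ipad = 5d 04 5a.
Inner input = 5d 04 5a ∥ 6a 72 63 77 64.
Inner hash: even-index sum = 416 mod 256 = 160; odd-index sum = 309 mod 256 = 53 → a0 35.

a035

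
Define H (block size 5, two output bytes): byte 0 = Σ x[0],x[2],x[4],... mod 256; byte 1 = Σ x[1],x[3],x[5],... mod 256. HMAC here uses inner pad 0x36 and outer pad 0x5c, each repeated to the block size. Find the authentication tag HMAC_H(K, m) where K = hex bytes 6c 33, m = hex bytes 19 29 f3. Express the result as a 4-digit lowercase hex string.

2fba

Key hex bytes 6c 33 is 2 bytes ≤ B = 5; zero-pad to 5 bytes: K' = 6c 33 00 00 00.
K' ⊕ ipad = 5a 05 36 36 36.  K' ⊕ opad = 30 6f 5c 5c 5c.
Inner input = (K'⊕ipad) ∥ m = 5a 05 36 36 36 ∥ 19 29 f3.
Inner hash: even-index sum = 239 mod 256 = 239; odd-index sum = 327 mod 256 = 71 → ef 47.
Outer input = (K'⊕opad) ∥ inner = 30 6f 5c 5c 5c ∥ ef 47.
Outer hash (tag): even-index sum = 303 mod 256 = 47; odd-index sum = 442 mod 256 = 186 → 2f ba.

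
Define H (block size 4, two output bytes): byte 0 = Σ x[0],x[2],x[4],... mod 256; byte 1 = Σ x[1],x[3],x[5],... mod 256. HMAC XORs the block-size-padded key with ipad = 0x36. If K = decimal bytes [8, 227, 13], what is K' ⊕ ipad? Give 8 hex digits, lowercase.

3ed53b36

Key decimal bytes [8, 227, 13] = 08 e3 0d is 3 bytes ≤ B = 4; zero-pad to 4 bytes: K' = 08 e3 0d 00.
XOR each byte with 0x36: 08⊕36=3e, e3⊕36=d5, 0d⊕36=3b, 00⊕36=36.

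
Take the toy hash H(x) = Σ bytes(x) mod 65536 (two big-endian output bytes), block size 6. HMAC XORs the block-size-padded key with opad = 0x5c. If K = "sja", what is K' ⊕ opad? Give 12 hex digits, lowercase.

2f363d5c5c5c

Key "sja" = 73 6a 61 is 3 bytes ≤ B = 6; zero-pad to 6 bytes: K' = 73 6a 61 00 00 00.
XOR each byte with 0x5c: 73⊕5c=2f, 6a⊕5c=36, 61⊕5c=3d, 00⊕5c=5c, 00⊕5c=5c, 00⊕5c=5c.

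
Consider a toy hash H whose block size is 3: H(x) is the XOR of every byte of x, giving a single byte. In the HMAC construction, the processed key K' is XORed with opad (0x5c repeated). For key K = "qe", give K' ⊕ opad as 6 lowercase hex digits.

2d395c

Key "qe" = 71 65 is 2 bytes ≤ B = 3; zero-pad to 3 bytes: K' = 71 65 00.
XOR each byte with 0x5c: 71⊕5c=2d, 65⊕5c=39, 00⊕5c=5c.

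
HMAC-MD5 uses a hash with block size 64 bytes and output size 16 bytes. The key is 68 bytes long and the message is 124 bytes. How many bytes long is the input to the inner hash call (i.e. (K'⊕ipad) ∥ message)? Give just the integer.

188

Key is 68 > 64 bytes, so it is hashed to 16 bytes then zero-padded to 64: |K'| = 64.
Inner input = (K'⊕ipad) ∥ m → 64 + 124 = 188 bytes.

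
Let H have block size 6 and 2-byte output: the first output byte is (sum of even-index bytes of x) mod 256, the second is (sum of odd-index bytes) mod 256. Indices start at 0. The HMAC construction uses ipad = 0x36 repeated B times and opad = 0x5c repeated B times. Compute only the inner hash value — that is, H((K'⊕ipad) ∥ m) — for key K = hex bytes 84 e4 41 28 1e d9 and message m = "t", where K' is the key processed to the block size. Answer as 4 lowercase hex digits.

Key hex bytes 84 e4 41 28 1e d9 is exactly B = 6 bytes: K' = 84 e4 41 28 1e d9.
K' ⊕ ipad = b2 d2 77 1e 28 ef.
Inner input = b2 d2 77 1e 28 ef ∥ 74.
Inner hash: even-index sum = 453 mod 256 = 197; odd-index sum = 479 mod 256 = 223 → c5 df.

c5df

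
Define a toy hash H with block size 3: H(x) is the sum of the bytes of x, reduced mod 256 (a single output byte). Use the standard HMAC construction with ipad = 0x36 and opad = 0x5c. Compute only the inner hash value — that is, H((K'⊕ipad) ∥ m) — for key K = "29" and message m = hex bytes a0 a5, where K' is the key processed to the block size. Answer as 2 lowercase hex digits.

Key "29" = 32 39 is 2 bytes ≤ B = 3; zero-pad to 3 bytes: K' = 32 39 00.
K' ⊕ ipad = 04 0f 36.
Inner input = 04 0f 36 ∥ a0 a5.
Inner hash: sum = 4+15+54+160+165 = 398; mod 256 = 142 → 8e.

8e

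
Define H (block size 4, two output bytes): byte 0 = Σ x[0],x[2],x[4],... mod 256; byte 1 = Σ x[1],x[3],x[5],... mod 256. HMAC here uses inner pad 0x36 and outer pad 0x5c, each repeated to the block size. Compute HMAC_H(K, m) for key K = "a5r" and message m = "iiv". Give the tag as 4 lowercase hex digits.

e567

Key "a5r" = 61 35 72 is 3 bytes ≤ B = 4; zero-pad to 4 bytes: K' = 61 35 72 00.
K' ⊕ ipad = 57 03 44 36.  K' ⊕ opad = 3d 69 2e 5c.
Inner input = (K'⊕ipad) ∥ m = 57 03 44 36 ∥ 69 69 76.
Inner hash: even-index sum = 378 mod 256 = 122; odd-index sum = 162 mod 256 = 162 → 7a a2.
Outer input = (K'⊕opad) ∥ inner = 3d 69 2e 5c ∥ 7a a2.
Outer hash (tag): even-index sum = 229 mod 256 = 229; odd-index sum = 359 mod 256 = 103 → e5 67.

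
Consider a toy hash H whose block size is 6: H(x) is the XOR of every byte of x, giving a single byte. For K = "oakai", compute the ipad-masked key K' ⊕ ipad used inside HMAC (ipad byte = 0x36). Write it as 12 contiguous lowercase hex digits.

59575d575f36

Key "oakai" = 6f 61 6b 61 69 is 5 bytes ≤ B = 6; zero-pad to 6 bytes: K' = 6f 61 6b 61 69 00.
XOR each byte with 0x36: 6f⊕36=59, 61⊕36=57, 6b⊕36=5d, 61⊕36=57, 69⊕36=5f, 00⊕36=36.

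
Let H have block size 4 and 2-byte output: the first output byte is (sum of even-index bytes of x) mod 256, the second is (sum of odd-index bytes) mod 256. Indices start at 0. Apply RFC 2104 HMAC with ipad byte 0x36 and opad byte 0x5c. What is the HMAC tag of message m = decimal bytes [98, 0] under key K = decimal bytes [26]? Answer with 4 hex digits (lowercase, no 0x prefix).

6624

Key decimal bytes [26] = 1a is 1 byte ≤ B = 4; zero-pad to 4 bytes: K' = 1a 00 00 00.
K' ⊕ ipad = 2c 36 36 36.  K' ⊕ opad = 46 5c 5c 5c.
Inner input = (K'⊕ipad) ∥ m = 2c 36 36 36 ∥ 62 00.
Inner hash: even-index sum = 196 mod 256 = 196; odd-index sum = 108 mod 256 = 108 → c4 6c.
Outer input = (K'⊕opad) ∥ inner = 46 5c 5c 5c ∥ c4 6c.
Outer hash (tag): even-index sum = 358 mod 256 = 102; odd-index sum = 292 mod 256 = 36 → 66 24.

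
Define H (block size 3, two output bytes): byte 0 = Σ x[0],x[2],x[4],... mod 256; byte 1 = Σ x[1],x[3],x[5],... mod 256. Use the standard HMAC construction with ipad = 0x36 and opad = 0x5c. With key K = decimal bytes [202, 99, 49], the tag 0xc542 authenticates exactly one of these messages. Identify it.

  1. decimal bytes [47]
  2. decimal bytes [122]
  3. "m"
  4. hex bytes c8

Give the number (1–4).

Key decimal bytes [202, 99, 49] = ca 63 31 is exactly B = 3 bytes: K' = ca 63 31.
K' ⊕ ipad = fc 55 07; K' ⊕ opad = 96 3f 6d.
m1: inner = H(fc 55 07 2f) = 03 84; tag = H(96 3f 6d 03 84) = 8742
m2: inner = H(fc 55 07 7a) = 03 cf; tag = H(96 3f 6d 03 cf) = d242
m3: inner = H(fc 55 07 6d) = 03 c2; tag = H(96 3f 6d 03 c2) = c542 ← matches
m4: inner = H(fc 55 07 c8) = 03 1d; tag = H(96 3f 6d 03 1d) = 2042

3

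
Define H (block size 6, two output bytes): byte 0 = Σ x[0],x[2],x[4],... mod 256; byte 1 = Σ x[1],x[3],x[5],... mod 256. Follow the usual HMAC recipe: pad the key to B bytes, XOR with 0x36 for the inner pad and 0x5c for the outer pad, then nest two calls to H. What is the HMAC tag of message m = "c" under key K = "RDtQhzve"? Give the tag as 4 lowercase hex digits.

Key "RDtQhzve" = 52 44 74 51 68 7a 76 65 is 8 bytes > B = 6, so hash it first: H(key) = a4 74, then zero-pad to 6 bytes: K' = a4 74 00 00 00 00.
K' ⊕ ipad = 92 42 36 36 36 36.  K' ⊕ opad = f8 28 5c 5c 5c 5c.
Inner input = (K'⊕ipad) ∥ m = 92 42 36 36 36 36 ∥ 63.
Inner hash: even-index sum = 353 mod 256 = 97; odd-index sum = 174 mod 256 = 174 → 61 ae.
Outer input = (K'⊕opad) ∥ inner = f8 28 5c 5c 5c 5c ∥ 61 ae.
Outer hash (tag): even-index sum = 529 mod 256 = 17; odd-index sum = 398 mod 256 = 142 → 11 8e.

118e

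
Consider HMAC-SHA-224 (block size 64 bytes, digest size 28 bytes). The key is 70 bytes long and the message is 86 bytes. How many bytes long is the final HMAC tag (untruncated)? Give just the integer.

The tag is one SHA-224 digest: 28 bytes.

28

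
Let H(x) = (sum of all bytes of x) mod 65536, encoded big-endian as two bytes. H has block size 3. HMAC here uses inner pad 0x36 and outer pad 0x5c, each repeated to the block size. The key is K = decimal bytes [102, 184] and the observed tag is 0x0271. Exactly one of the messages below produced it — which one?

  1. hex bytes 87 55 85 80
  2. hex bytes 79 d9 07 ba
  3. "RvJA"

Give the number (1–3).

1

Key decimal bytes [102, 184] = 66 b8 is 2 bytes ≤ B = 3; zero-pad to 3 bytes: K' = 66 b8 00.
K' ⊕ ipad = 50 8e 36; K' ⊕ opad = 3a e4 5c.
m1: inner = H(50 8e 36 87 55 85 80) = 02 f5; tag = H(3a e4 5c 02 f5) = 0271 ← matches
m2: inner = H(50 8e 36 79 d9 07 ba) = 03 27; tag = H(3a e4 5c 03 27) = 01a4
m3: inner = H(50 8e 36 52 76 4a 41) = 02 67; tag = H(3a e4 5c 02 67) = 01e3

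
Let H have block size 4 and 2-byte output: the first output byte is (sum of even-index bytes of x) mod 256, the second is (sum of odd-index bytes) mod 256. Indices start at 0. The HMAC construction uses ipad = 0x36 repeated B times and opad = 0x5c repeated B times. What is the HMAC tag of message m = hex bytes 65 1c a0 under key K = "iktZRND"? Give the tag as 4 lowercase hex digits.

0b22

Key "iktZRND" = 69 6b 74 5a 52 4e 44 is 7 bytes > B = 4, so hash it first: H(key) = 73 13, then zero-pad to 4 bytes: K' = 73 13 00 00.
K' ⊕ ipad = 45 25 36 36.  K' ⊕ opad = 2f 4f 5c 5c.
Inner input = (K'⊕ipad) ∥ m = 45 25 36 36 ∥ 65 1c a0.
Inner hash: even-index sum = 384 mod 256 = 128; odd-index sum = 119 mod 256 = 119 → 80 77.
Outer input = (K'⊕opad) ∥ inner = 2f 4f 5c 5c ∥ 80 77.
Outer hash (tag): even-index sum = 267 mod 256 = 11; odd-index sum = 290 mod 256 = 34 → 0b 22.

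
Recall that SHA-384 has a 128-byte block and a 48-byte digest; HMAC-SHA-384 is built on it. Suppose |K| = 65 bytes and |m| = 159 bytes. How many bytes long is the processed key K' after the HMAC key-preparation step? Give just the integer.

128

Key is 65 ≤ 128 bytes, zero-padded: |K'| = 128.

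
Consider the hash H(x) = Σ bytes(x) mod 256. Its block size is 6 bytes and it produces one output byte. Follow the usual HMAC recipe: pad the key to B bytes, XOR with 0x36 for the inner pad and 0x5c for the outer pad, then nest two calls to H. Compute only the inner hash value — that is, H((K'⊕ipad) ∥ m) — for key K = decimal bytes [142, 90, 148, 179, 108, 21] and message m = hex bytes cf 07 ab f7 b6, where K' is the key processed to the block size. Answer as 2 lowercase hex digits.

Key decimal bytes [142, 90, 148, 179, 108, 21] = 8e 5a 94 b3 6c 15 is exactly B = 6 bytes: K' = 8e 5a 94 b3 6c 15.
K' ⊕ ipad = b8 6c a2 85 5a 23.
Inner input = b8 6c a2 85 5a 23 ∥ cf 07 ab f7 b6.
Inner hash: sum = 184+108+162+133+90+35+207+7+171+247+182 = 1526; mod 256 = 246 → f6.

f6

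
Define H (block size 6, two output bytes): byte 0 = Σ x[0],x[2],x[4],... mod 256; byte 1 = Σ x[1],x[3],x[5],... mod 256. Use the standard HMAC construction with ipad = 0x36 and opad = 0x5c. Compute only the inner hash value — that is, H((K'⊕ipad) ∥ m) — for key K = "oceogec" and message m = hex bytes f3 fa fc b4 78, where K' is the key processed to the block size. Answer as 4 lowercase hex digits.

Key "oceogec" = 6f 63 65 6f 67 65 63 is 7 bytes > B = 6, so hash it first: H(key) = 9e 37, then zero-pad to 6 bytes: K' = 9e 37 00 00 00 00.
K' ⊕ ipad = a8 01 36 36 36 36.
Inner input = a8 01 36 36 36 36 ∥ f3 fa fc b4 78.
Inner hash: even-index sum = 891 mod 256 = 123; odd-index sum = 539 mod 256 = 27 → 7b 1b.

7b1b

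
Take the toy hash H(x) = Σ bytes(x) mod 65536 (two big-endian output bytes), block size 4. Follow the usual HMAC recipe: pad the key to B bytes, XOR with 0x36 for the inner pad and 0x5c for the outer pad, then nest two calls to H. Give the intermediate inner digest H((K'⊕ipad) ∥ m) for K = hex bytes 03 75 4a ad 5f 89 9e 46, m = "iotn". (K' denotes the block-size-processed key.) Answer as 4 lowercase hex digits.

0268

Key hex bytes 03 75 4a ad 5f 89 9e 46 is 8 bytes > B = 4, so hash it first: H(key) = 03 3b, then zero-pad to 4 bytes: K' = 03 3b 00 00.
K' ⊕ ipad = 35 0d 36 36.
Inner input = 35 0d 36 36 ∥ 69 6f 74 6e.
Inner hash: sum = 53+13+54+54+105+111+116+110 = 616 → 02 68.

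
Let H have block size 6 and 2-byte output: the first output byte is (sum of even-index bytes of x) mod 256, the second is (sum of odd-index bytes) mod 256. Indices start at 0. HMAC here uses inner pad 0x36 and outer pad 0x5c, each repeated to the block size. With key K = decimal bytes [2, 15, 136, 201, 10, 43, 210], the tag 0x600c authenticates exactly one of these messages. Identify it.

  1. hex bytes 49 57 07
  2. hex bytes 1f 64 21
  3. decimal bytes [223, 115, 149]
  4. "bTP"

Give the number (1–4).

4

Key decimal bytes [2, 15, 136, 201, 10, 43, 210] = 02 0f 88 c9 0a 2b d2 is 7 bytes > B = 6, so hash it first: H(key) = 66 03, then zero-pad to 6 bytes: K' = 66 03 00 00 00 00.
K' ⊕ ipad = 50 35 36 36 36 36; K' ⊕ opad = 3a 5f 5c 5c 5c 5c.
m1: inner = H(50 35 36 36 36 36 49 57 07) = 0c f8; tag = H(3a 5f 5c 5c 5c 5c 0c f8) = fe0f
m2: inner = H(50 35 36 36 36 36 1f 64 21) = fc 05; tag = H(3a 5f 5c 5c 5c 5c fc 05) = ee1c
m3: inner = H(50 35 36 36 36 36 df 73 95) = 30 14; tag = H(3a 5f 5c 5c 5c 5c 30 14) = 222b
m4: inner = H(50 35 36 36 36 36 62 54 50) = 6e f5; tag = H(3a 5f 5c 5c 5c 5c 6e f5) = 600c ← matches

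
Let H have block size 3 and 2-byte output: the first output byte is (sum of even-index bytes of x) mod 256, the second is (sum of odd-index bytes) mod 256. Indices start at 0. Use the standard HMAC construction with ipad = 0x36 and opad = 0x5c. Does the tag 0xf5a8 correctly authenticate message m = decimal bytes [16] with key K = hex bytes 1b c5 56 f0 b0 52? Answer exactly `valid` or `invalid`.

Key hex bytes 1b c5 56 f0 b0 52 is 6 bytes > B = 3, so hash it first: H(key) = 21 07, then zero-pad to 3 bytes: K' = 21 07 00.
K' ⊕ ipad = 17 31 36; K' ⊕ opad = 7d 5b 5c.
Inner hash: even-index sum = 77 mod 256 = 77; odd-index sum = 65 mod 256 = 65 → 4d 41.
Outer hash (recomputed tag): even-index sum = 282 mod 256 = 26; odd-index sum = 168 mod 256 = 168 → 1a a8.
Recomputed tag = 1aa8; claimed = f5a8 → mismatch.

invalid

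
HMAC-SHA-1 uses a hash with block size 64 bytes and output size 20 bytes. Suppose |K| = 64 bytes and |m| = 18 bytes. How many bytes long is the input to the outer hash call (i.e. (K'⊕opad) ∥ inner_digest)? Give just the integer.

Key is 64 ≤ 64 bytes, zero-padded: |K'| = 64.
Outer input = (K'⊕opad) ∥ H(inner) → 64 + 20 = 84 bytes.

84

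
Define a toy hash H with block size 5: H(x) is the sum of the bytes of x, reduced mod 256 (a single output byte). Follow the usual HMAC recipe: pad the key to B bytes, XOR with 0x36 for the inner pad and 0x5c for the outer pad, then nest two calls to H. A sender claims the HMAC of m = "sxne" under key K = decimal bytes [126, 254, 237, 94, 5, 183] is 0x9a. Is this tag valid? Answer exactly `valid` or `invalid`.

valid

Key decimal bytes [126, 254, 237, 94, 5, 183] = 7e fe ed 5e 05 b7 is 6 bytes > B = 5, so hash it first: H(key) = 83, then zero-pad to 5 bytes: K' = 83 00 00 00 00.
K' ⊕ ipad = b5 36 36 36 36; K' ⊕ opad = df 5c 5c 5c 5c.
Inner hash: sum = 181+54+54+54+54+115+120+110+101 = 843; mod 256 = 75 → 4b.
Outer hash (recomputed tag): sum = 223+92+92+92+92+75 = 666; mod 256 = 154 → 9a.
Recomputed tag = 9a; claimed = 9a → match.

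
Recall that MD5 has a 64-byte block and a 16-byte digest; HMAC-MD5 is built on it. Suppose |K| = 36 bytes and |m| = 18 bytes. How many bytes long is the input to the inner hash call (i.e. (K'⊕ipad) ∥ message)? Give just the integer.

82

Key is 36 ≤ 64 bytes, zero-padded: |K'| = 64.
Inner input = (K'⊕ipad) ∥ m → 64 + 18 = 82 bytes.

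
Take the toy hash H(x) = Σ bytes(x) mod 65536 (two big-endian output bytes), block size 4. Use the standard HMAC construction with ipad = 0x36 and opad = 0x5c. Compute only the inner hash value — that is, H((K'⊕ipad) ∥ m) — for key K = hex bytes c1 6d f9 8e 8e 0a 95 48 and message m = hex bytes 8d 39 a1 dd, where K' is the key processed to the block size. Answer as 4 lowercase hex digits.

02fe

Key hex bytes c1 6d f9 8e 8e 0a 95 48 is 8 bytes > B = 4, so hash it first: H(key) = 04 2a, then zero-pad to 4 bytes: K' = 04 2a 00 00.
K' ⊕ ipad = 32 1c 36 36.
Inner input = 32 1c 36 36 ∥ 8d 39 a1 dd.
Inner hash: sum = 50+28+54+54+141+57+161+221 = 766 → 02 fe.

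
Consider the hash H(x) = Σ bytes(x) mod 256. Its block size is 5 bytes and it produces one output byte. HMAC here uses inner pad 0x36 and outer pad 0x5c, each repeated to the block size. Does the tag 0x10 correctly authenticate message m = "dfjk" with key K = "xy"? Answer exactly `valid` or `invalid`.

invalid

Key "xy" = 78 79 is 2 bytes ≤ B = 5; zero-pad to 5 bytes: K' = 78 79 00 00 00.
K' ⊕ ipad = 4e 4f 36 36 36; K' ⊕ opad = 24 25 5c 5c 5c.
Inner hash: sum = 78+79+54+54+54+100+102+106+107 = 734; mod 256 = 222 → de.
Outer hash (recomputed tag): sum = 36+37+92+92+92+222 = 571; mod 256 = 59 → 3b.
Recomputed tag = 3b; claimed = 10 → mismatch.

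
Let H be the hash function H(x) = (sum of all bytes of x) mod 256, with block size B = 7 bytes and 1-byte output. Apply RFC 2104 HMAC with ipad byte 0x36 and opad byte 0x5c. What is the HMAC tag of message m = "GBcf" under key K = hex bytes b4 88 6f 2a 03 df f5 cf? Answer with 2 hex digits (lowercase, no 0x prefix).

Key hex bytes b4 88 6f 2a 03 df f5 cf is 8 bytes > B = 7, so hash it first: H(key) = 7b, then zero-pad to 7 bytes: K' = 7b 00 00 00 00 00 00.
K' ⊕ ipad = 4d 36 36 36 36 36 36.  K' ⊕ opad = 27 5c 5c 5c 5c 5c 5c.
Inner input = (K'⊕ipad) ∥ m = 4d 36 36 36 36 36 36 ∥ 47 42 63 66.
Inner hash: sum = 77+54+54+54+54+54+54+71+66+99+102 = 739; mod 256 = 227 → e3.
Outer input = (K'⊕opad) ∥ inner = 27 5c 5c 5c 5c 5c 5c ∥ e3.
Outer hash (tag): sum = 39+92+92+92+92+92+92+227 = 818; mod 256 = 50 → 32.

32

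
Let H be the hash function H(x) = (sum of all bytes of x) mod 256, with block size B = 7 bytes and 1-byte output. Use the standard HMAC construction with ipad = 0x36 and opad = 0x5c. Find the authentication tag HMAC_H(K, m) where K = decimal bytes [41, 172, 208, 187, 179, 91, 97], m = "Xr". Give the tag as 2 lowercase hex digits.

Key decimal bytes [41, 172, 208, 187, 179, 91, 97] = 29 ac d0 bb b3 5b 61 is exactly B = 7 bytes: K' = 29 ac d0 bb b3 5b 61.
K' ⊕ ipad = 1f 9a e6 8d 85 6d 57.  K' ⊕ opad = 75 f0 8c e7 ef 07 3d.
Inner input = (K'⊕ipad) ∥ m = 1f 9a e6 8d 85 6d 57 ∥ 58 72.
Inner hash: sum = 31+154+230+141+133+109+87+88+114 = 1087; mod 256 = 63 → 3f.
Outer input = (K'⊕opad) ∥ inner = 75 f0 8c e7 ef 07 3d ∥ 3f.
Outer hash (tag): sum = 117+240+140+231+239+7+61+63 = 1098; mod 256 = 74 → 4a.

4a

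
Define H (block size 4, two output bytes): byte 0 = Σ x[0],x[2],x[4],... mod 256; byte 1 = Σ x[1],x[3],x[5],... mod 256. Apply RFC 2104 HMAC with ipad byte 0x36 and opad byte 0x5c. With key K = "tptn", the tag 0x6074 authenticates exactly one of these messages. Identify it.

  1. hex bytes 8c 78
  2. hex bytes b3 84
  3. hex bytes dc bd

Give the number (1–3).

1

Key "tptn" = 74 70 74 6e is exactly B = 4 bytes: K' = 74 70 74 6e.
K' ⊕ ipad = 42 46 42 58; K' ⊕ opad = 28 2c 28 32.
m1: inner = H(42 46 42 58 8c 78) = 10 16; tag = H(28 2c 28 32 10 16) = 6074 ← matches
m2: inner = H(42 46 42 58 b3 84) = 37 22; tag = H(28 2c 28 32 37 22) = 8780
m3: inner = H(42 46 42 58 dc bd) = 60 5b; tag = H(28 2c 28 32 60 5b) = b0b9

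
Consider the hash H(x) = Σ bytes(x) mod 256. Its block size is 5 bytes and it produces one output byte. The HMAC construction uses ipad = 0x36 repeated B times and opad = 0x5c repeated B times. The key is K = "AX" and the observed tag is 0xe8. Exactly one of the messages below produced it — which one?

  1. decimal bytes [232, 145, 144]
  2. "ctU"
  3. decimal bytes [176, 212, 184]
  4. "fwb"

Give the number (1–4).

Key "AX" = 41 58 is 2 bytes ≤ B = 5; zero-pad to 5 bytes: K' = 41 58 00 00 00.
K' ⊕ ipad = 77 6e 36 36 36; K' ⊕ opad = 1d 04 5c 5c 5c.
m1: inner = H(77 6e 36 36 36 e8 91 90) = 90; tag = H(1d 04 5c 5c 5c 90) = c5
m2: inner = H(77 6e 36 36 36 63 74 55) = b3; tag = H(1d 04 5c 5c 5c b3) = e8 ← matches
m3: inner = H(77 6e 36 36 36 b0 d4 b8) = c3; tag = H(1d 04 5c 5c 5c c3) = f8
m4: inner = H(77 6e 36 36 36 66 77 62) = c6; tag = H(1d 04 5c 5c 5c c6) = fb

2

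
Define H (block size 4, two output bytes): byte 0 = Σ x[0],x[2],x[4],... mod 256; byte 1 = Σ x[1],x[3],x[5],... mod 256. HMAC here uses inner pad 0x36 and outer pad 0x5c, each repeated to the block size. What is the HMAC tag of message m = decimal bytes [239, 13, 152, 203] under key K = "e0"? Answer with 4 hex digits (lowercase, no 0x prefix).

Key "e0" = 65 30 is 2 bytes ≤ B = 4; zero-pad to 4 bytes: K' = 65 30 00 00.
K' ⊕ ipad = 53 06 36 36.  K' ⊕ opad = 39 6c 5c 5c.
Inner input = (K'⊕ipad) ∥ m = 53 06 36 36 ∥ ef 0d 98 cb.
Inner hash: even-index sum = 528 mod 256 = 16; odd-index sum = 276 mod 256 = 20 → 10 14.
Outer input = (K'⊕opad) ∥ inner = 39 6c 5c 5c ∥ 10 14.
Outer hash (tag): even-index sum = 165 mod 256 = 165; odd-index sum = 220 mod 256 = 220 → a5 dc.

a5dc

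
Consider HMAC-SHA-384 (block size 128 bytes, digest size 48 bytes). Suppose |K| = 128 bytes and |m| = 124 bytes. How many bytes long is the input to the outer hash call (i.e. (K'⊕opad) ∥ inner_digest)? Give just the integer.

176

Key is 128 ≤ 128 bytes, zero-padded: |K'| = 128.
Outer input = (K'⊕opad) ∥ H(inner) → 128 + 48 = 176 bytes.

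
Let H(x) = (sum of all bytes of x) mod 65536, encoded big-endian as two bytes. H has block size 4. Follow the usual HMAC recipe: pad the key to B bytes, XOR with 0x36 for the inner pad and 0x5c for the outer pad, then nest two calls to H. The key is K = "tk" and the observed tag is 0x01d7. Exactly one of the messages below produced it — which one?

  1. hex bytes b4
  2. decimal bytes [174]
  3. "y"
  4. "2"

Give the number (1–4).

1

Key "tk" = 74 6b is 2 bytes ≤ B = 4; zero-pad to 4 bytes: K' = 74 6b 00 00.
K' ⊕ ipad = 42 5d 36 36; K' ⊕ opad = 28 37 5c 5c.
m1: inner = H(42 5d 36 36 b4) = 01 bf; tag = H(28 37 5c 5c 01 bf) = 01d7 ← matches
m2: inner = H(42 5d 36 36 ae) = 01 b9; tag = H(28 37 5c 5c 01 b9) = 01d1
m3: inner = H(42 5d 36 36 79) = 01 84; tag = H(28 37 5c 5c 01 84) = 019c
m4: inner = H(42 5d 36 36 32) = 01 3d; tag = H(28 37 5c 5c 01 3d) = 0155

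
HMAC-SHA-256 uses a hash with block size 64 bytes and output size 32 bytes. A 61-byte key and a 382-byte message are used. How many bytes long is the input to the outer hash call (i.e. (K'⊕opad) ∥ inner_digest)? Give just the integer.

Key is 61 ≤ 64 bytes, zero-padded: |K'| = 64.
Outer input = (K'⊕opad) ∥ H(inner) → 64 + 32 = 96 bytes.

96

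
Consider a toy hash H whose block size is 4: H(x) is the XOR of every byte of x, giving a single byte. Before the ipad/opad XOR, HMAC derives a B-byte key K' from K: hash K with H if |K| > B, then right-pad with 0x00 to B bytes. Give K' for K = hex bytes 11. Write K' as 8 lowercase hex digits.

11000000

Key hex bytes 11 is 1 byte ≤ B = 4; zero-pad to 4 bytes: K' = 11 00 00 00.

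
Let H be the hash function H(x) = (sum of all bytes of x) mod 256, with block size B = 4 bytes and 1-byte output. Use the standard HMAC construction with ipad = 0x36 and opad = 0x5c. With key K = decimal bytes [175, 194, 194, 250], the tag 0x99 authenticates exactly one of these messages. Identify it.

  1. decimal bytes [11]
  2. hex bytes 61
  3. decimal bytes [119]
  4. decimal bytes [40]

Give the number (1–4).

Key decimal bytes [175, 194, 194, 250] = af c2 c2 fa is exactly B = 4 bytes: K' = af c2 c2 fa.
K' ⊕ ipad = 99 f4 f4 cc; K' ⊕ opad = f3 9e 9e a6.
m1: inner = H(99 f4 f4 cc 0b) = 58; tag = H(f3 9e 9e a6 58) = 2d
m2: inner = H(99 f4 f4 cc 61) = ae; tag = H(f3 9e 9e a6 ae) = 83
m3: inner = H(99 f4 f4 cc 77) = c4; tag = H(f3 9e 9e a6 c4) = 99 ← matches
m4: inner = H(99 f4 f4 cc 28) = 75; tag = H(f3 9e 9e a6 75) = 4a

3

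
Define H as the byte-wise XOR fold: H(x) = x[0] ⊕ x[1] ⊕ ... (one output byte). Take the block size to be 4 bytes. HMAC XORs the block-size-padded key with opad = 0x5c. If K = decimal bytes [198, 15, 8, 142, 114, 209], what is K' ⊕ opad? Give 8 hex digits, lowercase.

Key decimal bytes [198, 15, 8, 142, 114, 209] = c6 0f 08 8e 72 d1 is 6 bytes > B = 4, so hash it first: H(key) = ec, then zero-pad to 4 bytes: K' = ec 00 00 00.
XOR each byte with 0x5c: ec⊕5c=b0, 00⊕5c=5c, 00⊕5c=5c, 00⊕5c=5c.

b05c5c5c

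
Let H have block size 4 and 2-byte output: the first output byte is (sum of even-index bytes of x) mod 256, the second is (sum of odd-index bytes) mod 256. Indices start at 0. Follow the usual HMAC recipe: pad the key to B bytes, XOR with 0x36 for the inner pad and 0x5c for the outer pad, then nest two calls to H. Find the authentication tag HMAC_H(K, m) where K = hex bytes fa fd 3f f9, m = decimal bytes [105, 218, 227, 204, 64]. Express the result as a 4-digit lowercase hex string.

Key hex bytes fa fd 3f f9 is exactly B = 4 bytes: K' = fa fd 3f f9.
K' ⊕ ipad = cc cb 09 cf.  K' ⊕ opad = a6 a1 63 a5.
Inner input = (K'⊕ipad) ∥ m = cc cb 09 cf ∥ 69 da e3 cc 40.
Inner hash: even-index sum = 609 mod 256 = 97; odd-index sum = 832 mod 256 = 64 → 61 40.
Outer input = (K'⊕opad) ∥ inner = a6 a1 63 a5 ∥ 61 40.
Outer hash (tag): even-index sum = 362 mod 256 = 106; odd-index sum = 390 mod 256 = 134 → 6a 86.

6a86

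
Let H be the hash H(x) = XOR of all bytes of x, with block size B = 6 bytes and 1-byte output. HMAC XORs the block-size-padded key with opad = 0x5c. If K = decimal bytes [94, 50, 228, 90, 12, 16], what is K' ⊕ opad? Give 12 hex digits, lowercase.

026eb806504c

Key decimal bytes [94, 50, 228, 90, 12, 16] = 5e 32 e4 5a 0c 10 is exactly B = 6 bytes: K' = 5e 32 e4 5a 0c 10.
XOR each byte with 0x5c: 5e⊕5c=02, 32⊕5c=6e, e4⊕5c=b8, 5a⊕5c=06, 0c⊕5c=50, 10⊕5c=4c.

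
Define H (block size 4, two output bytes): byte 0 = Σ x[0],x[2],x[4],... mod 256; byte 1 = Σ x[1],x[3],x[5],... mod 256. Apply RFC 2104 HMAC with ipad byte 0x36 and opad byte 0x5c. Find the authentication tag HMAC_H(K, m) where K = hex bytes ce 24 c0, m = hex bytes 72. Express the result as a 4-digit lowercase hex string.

Key hex bytes ce 24 c0 is 3 bytes ≤ B = 4; zero-pad to 4 bytes: K' = ce 24 c0 00.
K' ⊕ ipad = f8 12 f6 36.  K' ⊕ opad = 92 78 9c 5c.
Inner input = (K'⊕ipad) ∥ m = f8 12 f6 36 ∥ 72.
Inner hash: even-index sum = 608 mod 256 = 96; odd-index sum = 72 mod 256 = 72 → 60 48.
Outer input = (K'⊕opad) ∥ inner = 92 78 9c 5c ∥ 60 48.
Outer hash (tag): even-index sum = 398 mod 256 = 142; odd-index sum = 284 mod 256 = 28 → 8e 1c.

8e1c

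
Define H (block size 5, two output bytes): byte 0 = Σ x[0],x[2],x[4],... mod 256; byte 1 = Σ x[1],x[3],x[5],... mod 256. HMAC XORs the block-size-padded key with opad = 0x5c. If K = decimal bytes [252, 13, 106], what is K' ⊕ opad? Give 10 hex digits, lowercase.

a051365c5c

Key decimal bytes [252, 13, 106] = fc 0d 6a is 3 bytes ≤ B = 5; zero-pad to 5 bytes: K' = fc 0d 6a 00 00.
XOR each byte with 0x5c: fc⊕5c=a0, 0d⊕5c=51, 6a⊕5c=36, 00⊕5c=5c, 00⊕5c=5c.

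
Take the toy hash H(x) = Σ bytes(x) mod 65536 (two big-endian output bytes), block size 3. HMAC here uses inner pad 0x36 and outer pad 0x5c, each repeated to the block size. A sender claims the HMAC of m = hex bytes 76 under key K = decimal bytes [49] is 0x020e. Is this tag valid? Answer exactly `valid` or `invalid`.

valid

Key decimal bytes [49] = 31 is 1 byte ≤ B = 3; zero-pad to 3 bytes: K' = 31 00 00.
K' ⊕ ipad = 07 36 36; K' ⊕ opad = 6d 5c 5c.
Inner hash: sum = 7+54+54+118 = 233 → 00 e9.
Outer hash (recomputed tag): sum = 109+92+92+0+233 = 526 → 02 0e.
Recomputed tag = 020e; claimed = 020e → match.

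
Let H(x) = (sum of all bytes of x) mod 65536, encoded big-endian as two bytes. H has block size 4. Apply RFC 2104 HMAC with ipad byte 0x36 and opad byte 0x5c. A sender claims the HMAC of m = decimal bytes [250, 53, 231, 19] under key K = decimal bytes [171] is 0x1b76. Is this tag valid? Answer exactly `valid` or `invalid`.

Key decimal bytes [171] = ab is 1 byte ≤ B = 4; zero-pad to 4 bytes: K' = ab 00 00 00.
K' ⊕ ipad = 9d 36 36 36; K' ⊕ opad = f7 5c 5c 5c.
Inner hash: sum = 157+54+54+54+250+53+231+19 = 872 → 03 68.
Outer hash (recomputed tag): sum = 247+92+92+92+3+104 = 630 → 02 76.
Recomputed tag = 0276; claimed = 1b76 → mismatch.

invalid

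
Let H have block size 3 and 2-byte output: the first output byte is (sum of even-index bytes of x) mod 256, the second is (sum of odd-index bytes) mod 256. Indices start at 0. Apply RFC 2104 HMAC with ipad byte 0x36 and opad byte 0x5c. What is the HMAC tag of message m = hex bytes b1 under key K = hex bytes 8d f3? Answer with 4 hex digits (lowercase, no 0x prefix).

Key hex bytes 8d f3 is 2 bytes ≤ B = 3; zero-pad to 3 bytes: K' = 8d f3 00.
K' ⊕ ipad = bb c5 36.  K' ⊕ opad = d1 af 5c.
Inner input = (K'⊕ipad) ∥ m = bb c5 36 ∥ b1.
Inner hash: even-index sum = 241 mod 256 = 241; odd-index sum = 374 mod 256 = 118 → f1 76.
Outer input = (K'⊕opad) ∥ inner = d1 af 5c ∥ f1 76.
Outer hash (tag): even-index sum = 419 mod 256 = 163; odd-index sum = 416 mod 256 = 160 → a3 a0.

a3a0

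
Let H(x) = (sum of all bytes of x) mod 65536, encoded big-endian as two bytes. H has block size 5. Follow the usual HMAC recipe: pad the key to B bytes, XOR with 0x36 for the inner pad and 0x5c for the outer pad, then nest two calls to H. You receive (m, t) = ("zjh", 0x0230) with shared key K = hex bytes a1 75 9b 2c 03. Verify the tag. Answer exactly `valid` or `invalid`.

invalid

Key hex bytes a1 75 9b 2c 03 is exactly B = 5 bytes: K' = a1 75 9b 2c 03.
K' ⊕ ipad = 97 43 ad 1a 35; K' ⊕ opad = fd 29 c7 70 5f.
Inner hash: sum = 151+67+173+26+53+122+106+104 = 802 → 03 22.
Outer hash (recomputed tag): sum = 253+41+199+112+95+3+34 = 737 → 02 e1.
Recomputed tag = 02e1; claimed = 0230 → mismatch.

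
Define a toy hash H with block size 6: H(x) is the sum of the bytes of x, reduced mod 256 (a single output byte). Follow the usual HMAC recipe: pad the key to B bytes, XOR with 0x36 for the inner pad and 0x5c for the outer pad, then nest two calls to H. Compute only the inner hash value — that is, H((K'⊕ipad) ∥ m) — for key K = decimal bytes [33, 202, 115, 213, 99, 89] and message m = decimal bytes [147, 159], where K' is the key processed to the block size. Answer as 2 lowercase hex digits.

31

Key decimal bytes [33, 202, 115, 213, 99, 89] = 21 ca 73 d5 63 59 is exactly B = 6 bytes: K' = 21 ca 73 d5 63 59.
K' ⊕ ipad = 17 fc 45 e3 55 6f.
Inner input = 17 fc 45 e3 55 6f ∥ 93 9f.
Inner hash: sum = 23+252+69+227+85+111+147+159 = 1073; mod 256 = 49 → 31.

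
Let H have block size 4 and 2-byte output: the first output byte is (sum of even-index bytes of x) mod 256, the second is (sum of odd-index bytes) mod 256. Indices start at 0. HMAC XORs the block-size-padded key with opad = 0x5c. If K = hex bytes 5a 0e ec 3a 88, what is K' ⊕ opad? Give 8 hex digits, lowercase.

Key hex bytes 5a 0e ec 3a 88 is 5 bytes > B = 4, so hash it first: H(key) = ce 48, then zero-pad to 4 bytes: K' = ce 48 00 00.
XOR each byte with 0x5c: ce⊕5c=92, 48⊕5c=14, 00⊕5c=5c, 00⊕5c=5c.

92145c5c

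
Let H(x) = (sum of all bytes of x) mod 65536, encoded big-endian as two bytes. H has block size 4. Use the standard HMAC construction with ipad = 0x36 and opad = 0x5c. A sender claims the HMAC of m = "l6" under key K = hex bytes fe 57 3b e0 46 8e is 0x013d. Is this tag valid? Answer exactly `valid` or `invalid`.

Key hex bytes fe 57 3b e0 46 8e is 6 bytes > B = 4, so hash it first: H(key) = 03 44, then zero-pad to 4 bytes: K' = 03 44 00 00.
K' ⊕ ipad = 35 72 36 36; K' ⊕ opad = 5f 18 5c 5c.
Inner hash: sum = 53+114+54+54+108+54 = 437 → 01 b5.
Outer hash (recomputed tag): sum = 95+24+92+92+1+181 = 485 → 01 e5.
Recomputed tag = 01e5; claimed = 013d → mismatch.

invalid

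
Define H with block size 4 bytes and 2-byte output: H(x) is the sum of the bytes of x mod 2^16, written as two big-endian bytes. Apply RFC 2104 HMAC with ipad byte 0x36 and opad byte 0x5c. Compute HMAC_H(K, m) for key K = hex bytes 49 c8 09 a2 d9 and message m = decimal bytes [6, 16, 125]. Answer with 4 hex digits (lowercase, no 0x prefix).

Key hex bytes 49 c8 09 a2 d9 is 5 bytes > B = 4, so hash it first: H(key) = 02 95, then zero-pad to 4 bytes: K' = 02 95 00 00.
K' ⊕ ipad = 34 a3 36 36.  K' ⊕ opad = 5e c9 5c 5c.
Inner input = (K'⊕ipad) ∥ m = 34 a3 36 36 ∥ 06 10 7d.
Inner hash: sum = 52+163+54+54+6+16+125 = 470 → 01 d6.
Outer input = (K'⊕opad) ∥ inner = 5e c9 5c 5c ∥ 01 d6.
Outer hash (tag): sum = 94+201+92+92+1+214 = 694 → 02 b6.

02b6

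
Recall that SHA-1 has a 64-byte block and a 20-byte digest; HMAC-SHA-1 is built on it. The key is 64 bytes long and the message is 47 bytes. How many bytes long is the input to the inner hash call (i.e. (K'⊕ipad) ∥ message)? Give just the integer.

Key is 64 ≤ 64 bytes, zero-padded: |K'| = 64.
Inner input = (K'⊕ipad) ∥ m → 64 + 47 = 111 bytes.

111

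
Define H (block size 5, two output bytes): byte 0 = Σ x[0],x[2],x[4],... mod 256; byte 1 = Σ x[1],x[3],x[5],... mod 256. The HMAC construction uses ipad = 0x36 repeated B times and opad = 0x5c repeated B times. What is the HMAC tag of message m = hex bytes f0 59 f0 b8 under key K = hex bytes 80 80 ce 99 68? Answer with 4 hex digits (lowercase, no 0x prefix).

Key hex bytes 80 80 ce 99 68 is exactly B = 5 bytes: K' = 80 80 ce 99 68.
K' ⊕ ipad = b6 b6 f8 af 5e.  K' ⊕ opad = dc dc 92 c5 34.
Inner input = (K'⊕ipad) ∥ m = b6 b6 f8 af 5e ∥ f0 59 f0 b8.
Inner hash: even-index sum = 797 mod 256 = 29; odd-index sum = 837 mod 256 = 69 → 1d 45.
Outer input = (K'⊕opad) ∥ inner = dc dc 92 c5 34 ∥ 1d 45.
Outer hash (tag): even-index sum = 487 mod 256 = 231; odd-index sum = 446 mod 256 = 190 → e7 be.

e7be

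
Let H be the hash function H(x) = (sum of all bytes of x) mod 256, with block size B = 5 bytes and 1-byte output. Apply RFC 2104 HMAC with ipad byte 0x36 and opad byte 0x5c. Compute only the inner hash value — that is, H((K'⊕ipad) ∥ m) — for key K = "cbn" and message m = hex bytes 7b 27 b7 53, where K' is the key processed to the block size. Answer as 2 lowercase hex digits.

19

Key "cbn" = 63 62 6e is 3 bytes ≤ B = 5; zero-pad to 5 bytes: K' = 63 62 6e 00 00.
K' ⊕ ipad = 55 54 58 36 36.
Inner input = 55 54 58 36 36 ∥ 7b 27 b7 53.
Inner hash: sum = 85+84+88+54+54+123+39+183+83 = 793; mod 256 = 25 → 19.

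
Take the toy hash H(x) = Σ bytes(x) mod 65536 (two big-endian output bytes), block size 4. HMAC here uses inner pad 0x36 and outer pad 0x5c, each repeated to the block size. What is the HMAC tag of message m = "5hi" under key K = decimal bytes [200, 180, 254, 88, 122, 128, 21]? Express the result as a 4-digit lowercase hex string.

Key decimal bytes [200, 180, 254, 88, 122, 128, 21] = c8 b4 fe 58 7a 80 15 is 7 bytes > B = 4, so hash it first: H(key) = 03 e1, then zero-pad to 4 bytes: K' = 03 e1 00 00.
K' ⊕ ipad = 35 d7 36 36.  K' ⊕ opad = 5f bd 5c 5c.
Inner input = (K'⊕ipad) ∥ m = 35 d7 36 36 ∥ 35 68 69.
Inner hash: sum = 53+215+54+54+53+104+105 = 638 → 02 7e.
Outer input = (K'⊕opad) ∥ inner = 5f bd 5c 5c ∥ 02 7e.
Outer hash (tag): sum = 95+189+92+92+2+126 = 596 → 02 54.

0254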